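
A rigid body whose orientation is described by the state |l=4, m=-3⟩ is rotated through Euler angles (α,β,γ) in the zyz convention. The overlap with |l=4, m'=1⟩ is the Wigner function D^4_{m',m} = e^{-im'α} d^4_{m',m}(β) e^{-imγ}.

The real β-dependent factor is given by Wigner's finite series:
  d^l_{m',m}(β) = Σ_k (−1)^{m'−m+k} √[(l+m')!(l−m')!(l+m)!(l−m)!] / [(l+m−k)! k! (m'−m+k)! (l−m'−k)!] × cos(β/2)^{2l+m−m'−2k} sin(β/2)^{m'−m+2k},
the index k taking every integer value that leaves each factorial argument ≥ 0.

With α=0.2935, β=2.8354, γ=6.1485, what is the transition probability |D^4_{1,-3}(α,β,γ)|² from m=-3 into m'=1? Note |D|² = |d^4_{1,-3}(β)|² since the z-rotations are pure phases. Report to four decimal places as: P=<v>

First d^4_{1,-3}(β=2.8354), then the phase factors e^{-i(1)α} and e^{-i(-3)γ}:
With c≡cos(β/2)=0.152499 and s≡sin(β/2)=0.988304, N=[120·6·1·5040]^{1/2}=1904.940944
The bounds max(0,m−m')=0 and min(l+m,l−m')=1 give 2 terms
  k=0: (−1)^4·1904.9409/(144)·0.1525^4·0.9883^4 = +0.006826
  k=1: (−1)^5·1904.9409/(240)·0.1525^2·0.9883^6 = -0.172007
d^4_{1,-3}(2.8354) = +0.006826 -0.172007 = -0.165181
|D^4_{1,-3}|² = |d^4_{1,-3}(β)|² = (-0.165181)² = 0.027285 (the z-rotation phases have unit modulus)

P=0.0273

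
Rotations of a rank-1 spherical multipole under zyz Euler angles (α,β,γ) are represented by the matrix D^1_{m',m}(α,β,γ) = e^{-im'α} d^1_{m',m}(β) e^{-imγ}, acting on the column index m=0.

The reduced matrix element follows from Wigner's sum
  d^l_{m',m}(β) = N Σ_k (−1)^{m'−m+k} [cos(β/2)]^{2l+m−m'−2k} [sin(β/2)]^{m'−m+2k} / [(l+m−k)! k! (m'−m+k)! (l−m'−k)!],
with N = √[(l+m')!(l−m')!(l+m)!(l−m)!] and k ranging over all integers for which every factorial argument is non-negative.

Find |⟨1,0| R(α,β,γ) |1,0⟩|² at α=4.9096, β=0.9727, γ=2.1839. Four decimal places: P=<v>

First d^1_{0,0}(β=0.9727), then the phase factors e^{-i(0)α} and e^{-i(0)γ}:
Half-angle: c=0.884045, s=0.467402. N=√(1·1·1·1)=1.000000
The bounds max(0,m−m')=0 and min(l+m,l−m')=1 give 2 terms
  k=0: (−1)^0·1.0000/(1)·0.8840^2·0.4674^0 = +0.781535
  k=1: (−1)^1·1.0000/(1)·0.8840^0·0.4674^2 = -0.218465
d^1_{0,0}(0.9727) = +0.781535 -0.218465 = +0.563070
|D^1_{0,0}|² = |d^1_{0,0}(β)|² = (+0.563070)² = 0.317048 (the z-rotation phases have unit modulus)

P=0.3170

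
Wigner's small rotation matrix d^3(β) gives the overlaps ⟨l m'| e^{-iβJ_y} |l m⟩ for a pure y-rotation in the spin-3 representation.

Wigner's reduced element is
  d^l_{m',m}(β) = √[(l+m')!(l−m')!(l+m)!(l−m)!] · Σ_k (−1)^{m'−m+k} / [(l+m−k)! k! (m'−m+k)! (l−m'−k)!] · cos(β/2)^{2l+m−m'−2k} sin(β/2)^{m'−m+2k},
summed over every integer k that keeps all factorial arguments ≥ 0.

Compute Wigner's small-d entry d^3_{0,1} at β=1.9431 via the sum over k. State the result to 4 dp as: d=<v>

d=-0.1365

d^3_{0,1}(β=1.9431) via Wigner's sum:
With c≡cos(β/2)=0.564020 and s≡sin(β/2)=0.825761, N=[6·6·24·2]^{1/2}=41.569219
Admissible k: 1..3 (factorial args all ≥0)
  k=1: (−1)^0·41.5692/(12)·0.5640^5·0.8258^1 = +0.163275
  k=2: (−1)^1·41.5692/(4)·0.5640^3·0.8258^3 = -1.049927
  k=3: (−1)^2·41.5692/(12)·0.5640^1·0.8258^5 = +0.750165
d^3_{0,1}(1.9431) = +0.163275 -1.049927 +0.750165 = -0.136487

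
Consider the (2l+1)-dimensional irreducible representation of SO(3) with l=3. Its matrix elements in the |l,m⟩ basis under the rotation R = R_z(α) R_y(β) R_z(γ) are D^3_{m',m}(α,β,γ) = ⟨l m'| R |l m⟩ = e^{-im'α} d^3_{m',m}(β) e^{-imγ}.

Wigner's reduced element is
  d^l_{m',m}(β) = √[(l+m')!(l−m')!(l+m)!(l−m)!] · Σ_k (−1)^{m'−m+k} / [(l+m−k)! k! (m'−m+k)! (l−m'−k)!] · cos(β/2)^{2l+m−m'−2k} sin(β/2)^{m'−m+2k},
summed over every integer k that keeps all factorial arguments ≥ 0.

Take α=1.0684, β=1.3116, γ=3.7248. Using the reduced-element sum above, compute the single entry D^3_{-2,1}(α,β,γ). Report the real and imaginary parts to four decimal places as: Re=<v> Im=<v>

Re=-0.0086 Im=-0.5026

D^3_{-2,1}(1.0684,1.3116,3.7248) = e^{-i·-2·1.0684}·d^3_{-2,1}(1.3116)·e^{-i·1·3.7248}. Compute d first:
c=cos(1.3116/2)=0.792560, s=sin(1.3116/2)=0.609793; N=√[1·120·24·2]=75.894664
k: max(0,(1)−(-2))=3 … min(3+(1),3−(-2))=4
  k=3: (−1)^0·75.8947/(12)·0.7926^3·0.6098^3 = +0.713962
  k=4: (−1)^1·75.8947/(24)·0.7926^1·0.6098^5 = -0.211323
d^3_{-2,1}(1.3116) = +0.713962 -0.211323 = +0.502640
Attach z-rotation phases: D = e^{-i(-2)(1.0684)}·(+0.502640)·e^{-i(1)(3.7248)} = -0.008647-0.502565i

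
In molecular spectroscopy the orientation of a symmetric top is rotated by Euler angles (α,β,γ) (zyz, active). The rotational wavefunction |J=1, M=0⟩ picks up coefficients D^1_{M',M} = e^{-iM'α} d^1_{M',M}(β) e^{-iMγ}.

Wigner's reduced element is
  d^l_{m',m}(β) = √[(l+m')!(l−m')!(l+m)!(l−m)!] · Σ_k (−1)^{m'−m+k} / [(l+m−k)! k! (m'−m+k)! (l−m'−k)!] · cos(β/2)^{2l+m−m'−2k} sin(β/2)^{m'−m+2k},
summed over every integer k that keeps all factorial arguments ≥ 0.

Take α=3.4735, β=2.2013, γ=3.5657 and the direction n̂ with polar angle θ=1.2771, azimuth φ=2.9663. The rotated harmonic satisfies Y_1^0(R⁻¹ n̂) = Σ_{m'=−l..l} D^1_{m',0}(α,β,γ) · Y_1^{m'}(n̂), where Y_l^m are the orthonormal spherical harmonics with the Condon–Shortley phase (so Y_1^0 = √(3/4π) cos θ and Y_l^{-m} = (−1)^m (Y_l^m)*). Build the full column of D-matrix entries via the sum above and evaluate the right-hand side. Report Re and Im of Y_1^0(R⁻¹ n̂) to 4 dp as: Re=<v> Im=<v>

Re=0.2468 Im=0.0000

Need the full column D^1_{m',0} for m'=−1..1 at α=3.4735, β=2.2013, γ=3.5657.
cos(β/2)=0.453017, sin(β/2)=0.891502
d^1_{-1,0}: single k=1 term ⇒ +0.571152;  D = -0.539980-0.186108i
d^1_{0,0}: k∈[0..1] ⇒ +0.205224 -0.794776 = -0.589552;  D = -0.589552+0.000000i
d^1_{1,0}: single k=0 term ⇒ -0.571152;  D = +0.539980-0.186108i
Y_1^{m'}(θ=1.2771,φ=2.9663) and Σ D·Y over m':
  (-0.5400-0.1861i)·(-0.3256-0.0577i)  (-0.5896+0.0000i)·(+0.1414+0.0000i)  (+0.5400-0.1861i)·(+0.3256-0.0577i)
Y_1^0(R⁻¹ n̂) = +0.246813+0.000000i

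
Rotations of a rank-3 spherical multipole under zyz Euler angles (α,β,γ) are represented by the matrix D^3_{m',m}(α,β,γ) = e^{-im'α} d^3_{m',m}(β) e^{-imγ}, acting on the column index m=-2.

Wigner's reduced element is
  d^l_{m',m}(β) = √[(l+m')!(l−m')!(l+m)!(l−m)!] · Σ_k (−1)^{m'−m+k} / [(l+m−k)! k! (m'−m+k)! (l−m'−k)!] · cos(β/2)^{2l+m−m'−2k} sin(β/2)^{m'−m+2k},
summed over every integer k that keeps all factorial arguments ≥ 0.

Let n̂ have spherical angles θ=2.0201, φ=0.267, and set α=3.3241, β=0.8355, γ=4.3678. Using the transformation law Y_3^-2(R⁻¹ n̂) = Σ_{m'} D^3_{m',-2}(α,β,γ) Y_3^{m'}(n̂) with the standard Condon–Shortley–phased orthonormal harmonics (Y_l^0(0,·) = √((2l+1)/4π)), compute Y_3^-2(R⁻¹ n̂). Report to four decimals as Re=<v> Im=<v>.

Need the full column D^3_{m',-2} for m'=−3..3 at α=3.3241, β=0.8355, γ=4.3678.
cos(β/2)=0.914004, sin(β/2)=0.405705
d^3_{-3,-2}: single k=1 term ⇒ +0.633909;  D = +0.627559-0.089497i
d^3_{-2,-2}: k∈[0..1] ⇒ +0.583027 -0.574359 = +0.008668;  D = -0.008217+0.002761i
d^3_{-1,-2}: k∈[0..1] ⇒ -0.818372 +0.322482 = -0.495891;  D = -0.433589+0.240640i
d^3_{0,-2}: k∈[0..1] ⇒ +0.629178 -0.123965 = +0.505214;  D = -0.389908+0.321267i
d^3_{1,-2}: k∈[0..1] ⇒ -0.322482 +0.031769 = -0.290713;  D = -0.187085+0.222516i
d^3_{2,-2}: k∈[0..1] ⇒ +0.113164 -0.004459 = +0.108705;  D = -0.053692+0.094519i
d^3_{3,-2}: single k=0 term ⇒ -0.024608;  D = -0.008069+0.023247i
Y_3^{m'}(θ=2.0201,φ=0.267) and Σ D·Y over m':
  (+0.6276-0.0895i)·(+0.2122-0.2189i)  (-0.0082+0.0028i)·(-0.3100+0.1833i)  (-0.4336+0.2406i)·(-0.0159+0.0044i)  (-0.3899+0.3213i)·(+0.3334+0.0000i)  (-0.1871+0.2225i)·(+0.0159+0.0044i)  (-0.0537+0.0945i)·(-0.3100-0.1833i)  (-0.0081+0.0232i)·(-0.2122-0.2189i)
Y_3^-2(R⁻¹ n̂) = +0.028326-0.077277i

Re=0.0283 Im=-0.0773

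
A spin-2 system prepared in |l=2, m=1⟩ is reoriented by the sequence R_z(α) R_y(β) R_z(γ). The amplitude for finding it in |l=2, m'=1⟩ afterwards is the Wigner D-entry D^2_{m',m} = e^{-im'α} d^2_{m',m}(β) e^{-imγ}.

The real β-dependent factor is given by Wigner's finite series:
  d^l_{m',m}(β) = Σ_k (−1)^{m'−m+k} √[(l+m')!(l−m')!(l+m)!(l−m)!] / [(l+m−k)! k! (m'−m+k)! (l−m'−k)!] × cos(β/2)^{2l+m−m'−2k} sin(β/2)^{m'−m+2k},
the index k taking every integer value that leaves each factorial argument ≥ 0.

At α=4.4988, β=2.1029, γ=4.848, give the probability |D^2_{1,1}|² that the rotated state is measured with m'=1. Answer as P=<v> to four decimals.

P=0.2463

First d^2_{1,1}(β=2.1029), then the phase factors e^{-i(1)α} and e^{-i(1)γ}:
Half-angle: c=0.496313, s=0.868144. N=√(6·1·6·1)=6.000000
k: max(0,(1)−(1))=0 … min(2+(1),2−(1))=1
  k=0: (−1)^0·6.0000/(6)·0.4963^4·0.8681^0 = +0.060677
  k=1: (−1)^1·6.0000/(2)·0.4963^2·0.8681^2 = -0.556949
d^2_{1,1}(2.1029) = +0.060677 -0.556949 = -0.496272
|D^2_{1,1}|² = |d^2_{1,1}(β)|² = (-0.496272)² = 0.246286 (the z-rotation phases have unit modulus)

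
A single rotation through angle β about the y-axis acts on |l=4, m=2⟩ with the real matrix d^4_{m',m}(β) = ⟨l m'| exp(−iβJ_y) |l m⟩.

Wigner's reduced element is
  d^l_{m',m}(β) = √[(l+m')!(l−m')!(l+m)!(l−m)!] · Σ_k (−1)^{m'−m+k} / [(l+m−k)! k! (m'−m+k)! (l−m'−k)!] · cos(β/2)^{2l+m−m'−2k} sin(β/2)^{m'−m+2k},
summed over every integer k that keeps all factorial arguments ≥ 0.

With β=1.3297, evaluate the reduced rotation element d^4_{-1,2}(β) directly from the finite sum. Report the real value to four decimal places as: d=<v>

d^4_{-1,2}(β=1.3297) via Wigner's sum:
c=cos(1.3297/2)=0.787009, s=sin(1.3297/2)=0.616941; N=√[6·120·720·2]=1018.233765
The bounds max(0,m−m')=3 and min(l+m,l−m')=5 give 3 terms
  k=3: (−1)^0·1018.2338/(72)·0.7870^5·0.6169^3 = +1.002641
  k=4: (−1)^1·1018.2338/(48)·0.7870^3·0.6169^5 = -0.924197
  k=5: (−1)^2·1018.2338/(240)·0.7870^1·0.6169^7 = +0.113585
d^4_{-1,2}(1.3297) = +1.002641 -0.924197 +0.113585 = +0.192030

d=0.1920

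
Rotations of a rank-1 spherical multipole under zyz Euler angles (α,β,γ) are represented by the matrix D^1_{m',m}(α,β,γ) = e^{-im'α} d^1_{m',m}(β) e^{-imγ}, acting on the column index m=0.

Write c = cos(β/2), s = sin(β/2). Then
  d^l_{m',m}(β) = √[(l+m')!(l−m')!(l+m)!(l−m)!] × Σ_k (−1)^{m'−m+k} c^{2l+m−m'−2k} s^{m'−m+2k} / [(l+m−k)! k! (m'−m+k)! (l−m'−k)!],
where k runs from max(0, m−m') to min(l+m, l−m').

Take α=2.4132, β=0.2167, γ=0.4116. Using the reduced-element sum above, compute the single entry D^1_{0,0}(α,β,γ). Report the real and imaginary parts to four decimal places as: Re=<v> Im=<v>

Split into d^1_{0,0}(β=0.2167) × two z-phases.
Half-angle: c=0.994136, s=0.108138. N=√(1·1·1·1)=1.000000
k: max(0,(0)−(0))=0 … min(1+(0),1−(0))=1
  k=0: (−1)^0·1.0000/(1)·0.9941^2·0.1081^0 = +0.988306
  k=1: (−1)^1·1.0000/(1)·0.9941^0·0.1081^2 = -0.011694
d^1_{0,0}(0.2167) = +0.988306 -0.011694 = +0.976612
D = (+1.000000+0.000000i)·(+0.976612)·(+1.000000+0.000000i) = +0.976612+0.000000i

Re=0.9766 Im=0.0000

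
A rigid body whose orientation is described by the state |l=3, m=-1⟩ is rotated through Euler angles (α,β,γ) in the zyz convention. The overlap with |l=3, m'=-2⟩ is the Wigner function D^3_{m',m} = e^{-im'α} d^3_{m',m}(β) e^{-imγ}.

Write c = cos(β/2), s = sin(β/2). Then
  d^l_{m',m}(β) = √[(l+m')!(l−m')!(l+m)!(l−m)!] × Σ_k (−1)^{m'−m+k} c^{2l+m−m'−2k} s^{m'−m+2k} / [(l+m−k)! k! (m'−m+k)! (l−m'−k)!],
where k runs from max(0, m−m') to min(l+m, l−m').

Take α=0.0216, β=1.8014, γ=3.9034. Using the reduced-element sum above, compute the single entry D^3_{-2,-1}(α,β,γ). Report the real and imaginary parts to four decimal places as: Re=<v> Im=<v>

Split into d^3_{-2,-1}(β=1.8014) × two z-phases.
c=cos(1.8014/2)=0.621061, s=sin(1.8014/2)=0.783762; N=√[1·120·2·24]=75.894664
k∈{1,2} keeps every argument non-negative
  k=1: (−1)^0·75.8947/(24)·0.6211^5·0.7838^1 = +0.229011
  k=2: (−1)^1·75.8947/(12)·0.6211^3·0.7838^3 = -0.729434
d^3_{-2,-1}(1.8014) = +0.229011 -0.729434 = -0.500423
D = (+0.999067+0.043187i)·(-0.500423)·(-0.723590-0.690230i) = +0.346846+0.360723i

Re=0.3468 Im=0.3607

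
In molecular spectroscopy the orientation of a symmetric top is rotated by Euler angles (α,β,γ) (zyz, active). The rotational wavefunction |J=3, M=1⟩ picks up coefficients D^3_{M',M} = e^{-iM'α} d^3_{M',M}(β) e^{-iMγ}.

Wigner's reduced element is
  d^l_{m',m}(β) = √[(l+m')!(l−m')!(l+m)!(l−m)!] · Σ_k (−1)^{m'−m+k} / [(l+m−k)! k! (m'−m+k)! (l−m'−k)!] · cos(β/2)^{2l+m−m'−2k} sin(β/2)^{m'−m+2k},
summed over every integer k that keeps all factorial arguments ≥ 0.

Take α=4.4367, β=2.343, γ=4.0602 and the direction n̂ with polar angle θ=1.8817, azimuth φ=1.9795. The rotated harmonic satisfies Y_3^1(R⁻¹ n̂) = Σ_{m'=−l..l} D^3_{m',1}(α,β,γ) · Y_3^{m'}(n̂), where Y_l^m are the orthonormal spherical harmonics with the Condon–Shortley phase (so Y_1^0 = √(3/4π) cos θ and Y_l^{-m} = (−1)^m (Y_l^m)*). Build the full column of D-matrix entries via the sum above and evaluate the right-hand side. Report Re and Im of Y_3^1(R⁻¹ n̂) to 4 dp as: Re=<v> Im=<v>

Need the full column D^3_{m',1} for m'=−3..3 at α=4.4367, β=2.343, γ=4.0602.
cos(β/2)=0.388770, sin(β/2)=0.921335
d^3_{-3,1}: single k=4 term ⇒ +0.421795;  D = -0.415362+0.073387i
d^3_{-2,1}: k∈[3..4] ⇒ +0.290644 -0.816169 = -0.525525;  D = -0.052889+0.522857i
d^3_{-1,1}: k∈[2..4] ⇒ +0.116348 -0.871256 +0.611653 = -0.143255;  D = -0.133221-0.052670i
d^3_{0,1}: k∈[1..3] ⇒ +0.028345 -0.477576 +0.894069 = +0.444837;  D = -0.269984+0.353537i
d^3_{1,1}: k∈[0..2] ⇒ +0.003453 -0.155130 +0.653442 = +0.501764;  D = -0.300825-0.401587i
d^3_{2,1}: k∈[0..1] ⇒ -0.025875 +0.290644 = +0.264769;  D = +0.247115-0.095060i
d^3_{3,1}: single k=0 term ⇒ +0.075102;  D = +0.006865+0.074788i
Y_3^{m'}(θ=1.8817,φ=1.9795) and Σ D·Y over m':
  (-0.4154+0.0734i)·(+0.3389+0.1217i)  (-0.0529+0.5229i)·(+0.1939-0.2067i)  (-0.1332-0.0527i)·(+0.0651+0.1502i)  (-0.2700+0.3535i)·(+0.2891+0.0000i)  (-0.3008-0.4016i)·(-0.0651+0.1502i)  (+0.2471-0.0951i)·(+0.1939+0.2067i)  (+0.0069+0.0748i)·(-0.3389+0.1217i)
Y_3^1(R⁻¹ n̂) = +0.005371+0.154465i

Re=0.0054 Im=0.1545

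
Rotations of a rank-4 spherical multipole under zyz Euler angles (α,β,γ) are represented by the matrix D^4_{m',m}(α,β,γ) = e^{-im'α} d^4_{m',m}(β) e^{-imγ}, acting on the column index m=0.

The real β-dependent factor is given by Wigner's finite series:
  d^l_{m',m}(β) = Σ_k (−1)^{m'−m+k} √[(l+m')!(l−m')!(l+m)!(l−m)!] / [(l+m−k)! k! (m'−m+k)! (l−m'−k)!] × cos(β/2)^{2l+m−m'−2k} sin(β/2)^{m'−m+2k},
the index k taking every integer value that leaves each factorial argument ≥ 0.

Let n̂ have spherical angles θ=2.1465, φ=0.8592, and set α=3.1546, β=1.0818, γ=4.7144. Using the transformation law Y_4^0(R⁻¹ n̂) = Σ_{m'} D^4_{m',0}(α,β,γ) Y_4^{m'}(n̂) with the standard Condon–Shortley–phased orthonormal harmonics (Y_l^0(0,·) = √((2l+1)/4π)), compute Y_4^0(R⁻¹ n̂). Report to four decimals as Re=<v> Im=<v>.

Re=-0.3013 Im=0.0000

Need the full column D^4_{m',0} for m'=−4..4 at α=3.1546, β=1.0818, γ=4.7144.
cos(β/2)=0.857246, sin(β/2)=0.514908
d^4_{-4,0}: single k=4 term ⇒ +0.317605;  D = +0.317175+0.016517i
d^4_{-3,0}: k∈[3..4] ⇒ +0.747788 -0.269791 = +0.477998;  D = -0.477634-0.018648i
d^4_{-2,0}: k∈[2..4] ⇒ +0.998186 -0.960348 +0.129930 = +0.167768;  D = +0.167711+0.004364i
d^4_{-1,0}: k∈[1..4] ⇒ +0.783396 -1.695824 +0.611828 -0.036790 = -0.337390;  D = +0.337362+0.004388i
d^4_{0,0}: k∈[0..4] ⇒ +0.291637 -1.683490 +1.366599 -0.219133 +0.004941 = -0.239445;  D = -0.239445+0.000000i
d^4_{1,0}: k∈[0..3] ⇒ -0.783396 +1.695824 -0.611828 +0.036790 = +0.337390;  D = -0.337362+0.004388i
d^4_{2,0}: k∈[0..2] ⇒ +0.998186 -0.960348 +0.129930 = +0.167768;  D = +0.167711-0.004364i
d^4_{3,0}: k∈[0..1] ⇒ -0.747788 +0.269791 = -0.477998;  D = +0.477634-0.018648i
d^4_{4,0}: single k=0 term ⇒ +0.317605;  D = +0.317175-0.016517i
Y_4^{m'}(θ=2.1465,φ=0.8592) and Σ D·Y over m':
  (+0.3172+0.0165i)·(-0.2096+0.0637i)  (-0.4776-0.0186i)·(+0.3399+0.2150i)  (+0.1677+0.0044i)·(-0.0372-0.2502i)  (+0.3374+0.0044i)·(+0.1305-0.1514i)  (-0.2394+0.0000i)·(-0.2980+0.0000i)  (-0.3374+0.0044i)·(-0.1305-0.1514i)  (+0.1677-0.0044i)·(-0.0372+0.2502i)  (+0.4776-0.0186i)·(-0.3399+0.2150i)  (+0.3172-0.0165i)·(-0.2096-0.0637i)
Y_4^0(R⁻¹ n̂) = -0.301270+0.000000i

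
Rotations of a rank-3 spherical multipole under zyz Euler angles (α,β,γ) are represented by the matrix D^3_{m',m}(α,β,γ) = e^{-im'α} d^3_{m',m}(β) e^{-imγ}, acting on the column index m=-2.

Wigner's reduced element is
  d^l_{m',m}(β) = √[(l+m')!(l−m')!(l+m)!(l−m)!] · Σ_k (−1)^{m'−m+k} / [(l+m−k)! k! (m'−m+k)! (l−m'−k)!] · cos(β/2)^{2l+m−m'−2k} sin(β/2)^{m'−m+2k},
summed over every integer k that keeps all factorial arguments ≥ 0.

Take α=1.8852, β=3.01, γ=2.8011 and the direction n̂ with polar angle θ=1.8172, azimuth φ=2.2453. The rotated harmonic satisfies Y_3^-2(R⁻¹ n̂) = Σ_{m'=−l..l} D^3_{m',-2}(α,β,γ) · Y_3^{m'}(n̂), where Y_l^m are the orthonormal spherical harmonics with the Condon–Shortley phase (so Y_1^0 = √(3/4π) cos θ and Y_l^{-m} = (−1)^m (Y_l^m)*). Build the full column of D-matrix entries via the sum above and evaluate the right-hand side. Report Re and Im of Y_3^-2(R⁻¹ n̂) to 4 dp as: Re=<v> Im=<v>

Need the full column D^3_{m',-2} for m'=−3..3 at α=1.8852, β=3.01, γ=2.8011.
cos(β/2)=0.065749, sin(β/2)=0.997836
d^3_{-3,-2}: single k=1 term ⇒ +0.000003;  D = +0.000001-0.000003i
d^3_{-2,-2}: k∈[0..1] ⇒ +0.000000 -0.000093 = -0.000093;  D = +0.000093-0.000005i
d^3_{-1,-2}: k∈[0..1] ⇒ -0.000004 +0.001786 = +0.001782;  D = +0.000639+0.001664i
d^3_{0,-2}: k∈[0..1] ⇒ +0.000102 -0.023473 = -0.023371;  D = -0.018158+0.014714i
d^3_{1,-2}: k∈[0..1] ⇒ -0.001786 +0.205676 = +0.203890;  D = -0.171058-0.110952i
d^3_{2,-2}: k∈[0..1] ⇒ +0.021428 -0.987087 = -0.965659;  D = +0.249189-0.932954i
d^3_{3,-2}: single k=0 term ⇒ -0.159316;  D = -0.159089+0.008503i
Y_3^{m'}(θ=1.8172,φ=2.2453) and Σ D·Y over m':
  (+0.0000-0.0000i)·(+0.3422-0.1665i)  (+0.0001-0.0000i)·(+0.0516-0.2287i)  (+0.0006+0.0017i)·(+0.1375+0.1720i)  (-0.0182+0.0147i)·(+0.2460+0.0000i)  (-0.1711-0.1110i)·(-0.1375+0.1720i)  (+0.2492-0.9330i)·(+0.0516+0.2287i)  (-0.1591+0.0085i)·(-0.3422-0.1665i)
Y_3^-2(R⁻¹ n̂) = +0.320022+0.022223i

Re=0.3200 Im=0.0222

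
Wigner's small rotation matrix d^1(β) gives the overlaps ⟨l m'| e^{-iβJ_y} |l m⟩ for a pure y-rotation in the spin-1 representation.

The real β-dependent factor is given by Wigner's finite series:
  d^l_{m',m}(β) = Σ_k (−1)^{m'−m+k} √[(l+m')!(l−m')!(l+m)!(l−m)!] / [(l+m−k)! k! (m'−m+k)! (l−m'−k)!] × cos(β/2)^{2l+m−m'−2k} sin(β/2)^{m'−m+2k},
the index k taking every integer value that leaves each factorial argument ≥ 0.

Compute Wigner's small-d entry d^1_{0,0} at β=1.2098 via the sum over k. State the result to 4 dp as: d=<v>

d^1_{0,0}(β=1.2098) via Wigner's sum:
c=cos(1.2098/2)=0.822559, s=sin(1.2098/2)=0.568680; N=√[1·1·1·1]=1.000000
The bounds max(0,m−m')=0 and min(l+m,l−m')=1 give 2 terms
  k=0: (−1)^0·1.0000/(1)·0.8226^2·0.5687^0 = +0.676603
  k=1: (−1)^1·1.0000/(1)·0.8226^0·0.5687^2 = -0.323397
d^1_{0,0}(1.2098) = +0.676603 -0.323397 = +0.353207

d=0.3532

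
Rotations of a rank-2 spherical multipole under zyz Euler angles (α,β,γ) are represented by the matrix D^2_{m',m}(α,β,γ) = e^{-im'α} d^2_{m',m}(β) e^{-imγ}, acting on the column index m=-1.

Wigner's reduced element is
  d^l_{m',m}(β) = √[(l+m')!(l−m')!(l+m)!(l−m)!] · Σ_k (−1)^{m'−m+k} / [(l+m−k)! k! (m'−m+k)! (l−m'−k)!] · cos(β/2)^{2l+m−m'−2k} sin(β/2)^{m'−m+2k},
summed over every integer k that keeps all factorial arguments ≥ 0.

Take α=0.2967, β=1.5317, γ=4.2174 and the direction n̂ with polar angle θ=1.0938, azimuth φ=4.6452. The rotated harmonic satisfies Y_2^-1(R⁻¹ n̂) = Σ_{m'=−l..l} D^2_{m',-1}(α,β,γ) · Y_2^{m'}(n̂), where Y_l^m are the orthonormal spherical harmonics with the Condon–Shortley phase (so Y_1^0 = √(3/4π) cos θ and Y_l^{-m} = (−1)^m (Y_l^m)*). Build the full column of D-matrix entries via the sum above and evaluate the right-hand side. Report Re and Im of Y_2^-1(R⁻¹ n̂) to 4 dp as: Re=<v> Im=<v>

Need the full column D^2_{m',-1} for m'=−2..2 at α=0.2967, β=1.5317, γ=4.2174.
cos(β/2)=0.720793, sin(β/2)=0.693150
d^2_{-2,-1}: single k=1 term ⇒ +0.519146;  D = +0.051007-0.516634i
d^2_{-1,-1}: k∈[0..1] ⇒ +0.269925 -0.748854 = -0.478929;  D = +0.094345+0.469544i
d^2_{0,-1}: k∈[0..1] ⇒ -0.635822 +0.587987 = -0.047834;  D = +0.022722+0.042093i
d^2_{1,-1}: k∈[0..1] ⇒ +0.748854 -0.230839 = +0.518015;  D = -0.368589-0.363981i
d^2_{2,-1}: single k=0 term ⇒ -0.480090;  D = +0.425302+0.222720i
Y_2^{m'}(θ=1.0938,φ=4.6452) and Σ D·Y over m':
  (+0.0510-0.5166i)·(-0.3021-0.0408i)  (+0.0943+0.4695i)·(-0.0212+0.3144i)  (+0.0227+0.0421i)·(-0.1160+0.0000i)  (-0.3686-0.3640i)·(+0.0212+0.3144i)  (+0.4253+0.2227i)·(-0.3021+0.0408i)
Y_2^-1(R⁻¹ n̂) = -0.219708-0.004652i

Re=-0.2197 Im=-0.0047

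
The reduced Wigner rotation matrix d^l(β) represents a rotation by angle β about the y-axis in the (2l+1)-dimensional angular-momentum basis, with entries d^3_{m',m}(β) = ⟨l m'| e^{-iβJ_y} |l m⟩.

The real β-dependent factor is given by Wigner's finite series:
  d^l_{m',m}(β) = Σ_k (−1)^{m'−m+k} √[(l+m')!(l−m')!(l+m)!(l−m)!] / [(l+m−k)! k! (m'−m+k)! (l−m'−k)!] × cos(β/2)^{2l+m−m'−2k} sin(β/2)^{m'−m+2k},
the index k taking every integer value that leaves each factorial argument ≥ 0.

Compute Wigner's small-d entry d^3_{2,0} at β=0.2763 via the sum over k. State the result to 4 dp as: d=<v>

d=0.0980

d^3_{2,0}(β=0.2763) via Wigner's sum:
With c≡cos(β/2)=0.990472 and s≡sin(β/2)=0.137711, N=[120·1·6·6]^{1/2}=65.726707
k: max(0,(0)−(2))=0 … min(3+(0),3−(2))=1
  k=0: (−1)^2·65.7267/(12)·0.9905^4·0.1377^2 = +0.099969
  k=1: (−1)^3·65.7267/(12)·0.9905^2·0.1377^4 = -0.001933
d^3_{2,0}(0.2763) = +0.099969 -0.001933 = +0.098037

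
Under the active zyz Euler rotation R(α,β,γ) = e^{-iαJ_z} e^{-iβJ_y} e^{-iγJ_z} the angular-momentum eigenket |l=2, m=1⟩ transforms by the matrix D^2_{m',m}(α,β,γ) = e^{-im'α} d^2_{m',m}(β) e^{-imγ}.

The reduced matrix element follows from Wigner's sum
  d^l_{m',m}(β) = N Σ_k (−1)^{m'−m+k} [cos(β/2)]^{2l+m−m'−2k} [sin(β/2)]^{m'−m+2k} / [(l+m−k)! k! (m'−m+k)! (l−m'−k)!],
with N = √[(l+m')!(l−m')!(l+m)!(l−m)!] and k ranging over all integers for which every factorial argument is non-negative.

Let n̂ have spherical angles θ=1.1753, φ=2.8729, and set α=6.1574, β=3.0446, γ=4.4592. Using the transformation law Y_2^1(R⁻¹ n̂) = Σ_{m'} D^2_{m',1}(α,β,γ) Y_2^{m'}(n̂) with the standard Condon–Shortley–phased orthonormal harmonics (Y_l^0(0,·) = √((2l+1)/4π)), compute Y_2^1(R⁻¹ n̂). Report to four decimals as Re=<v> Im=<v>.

Re=-0.1260 Im=0.2957

Need the full column D^2_{m',1} for m'=−2..2 at α=6.1574, β=3.0446, γ=4.4592.
cos(β/2)=0.048477, sin(β/2)=0.998824
d^2_{-2,1}: single k=3 term ⇒ +0.096613;  D = -0.000156+0.096613i
d^2_{-1,1}: k∈[2..3] ⇒ +0.007034 -0.995305 = -0.988272;  D = +0.125569-0.980262i
d^2_{0,1}: k∈[1..2] ⇒ +0.000279 -0.118326 = -0.118048;  D = +0.029570-0.114284i
d^2_{1,1}: k∈[0..1] ⇒ +0.000006 -0.007034 = -0.007028;  D = +0.002600-0.006529i
d^2_{2,1}: single k=0 term ⇒ -0.000228;  D = +0.000110-0.000199i
Y_2^{m'}(θ=1.1753,φ=2.8729) and Σ D·Y over m':
  (-0.0002+0.0966i)·(+0.2826+0.1684i)  (+0.1256-0.9803i)·(-0.2648-0.0729i)  (+0.0296-0.1143i)·(-0.1750+0.0000i)  (+0.0026-0.0065i)·(+0.2648-0.0729i)  (+0.0001-0.0002i)·(+0.2826-0.1684i)
Y_2^1(R⁻¹ n̂) = -0.126002+0.295698i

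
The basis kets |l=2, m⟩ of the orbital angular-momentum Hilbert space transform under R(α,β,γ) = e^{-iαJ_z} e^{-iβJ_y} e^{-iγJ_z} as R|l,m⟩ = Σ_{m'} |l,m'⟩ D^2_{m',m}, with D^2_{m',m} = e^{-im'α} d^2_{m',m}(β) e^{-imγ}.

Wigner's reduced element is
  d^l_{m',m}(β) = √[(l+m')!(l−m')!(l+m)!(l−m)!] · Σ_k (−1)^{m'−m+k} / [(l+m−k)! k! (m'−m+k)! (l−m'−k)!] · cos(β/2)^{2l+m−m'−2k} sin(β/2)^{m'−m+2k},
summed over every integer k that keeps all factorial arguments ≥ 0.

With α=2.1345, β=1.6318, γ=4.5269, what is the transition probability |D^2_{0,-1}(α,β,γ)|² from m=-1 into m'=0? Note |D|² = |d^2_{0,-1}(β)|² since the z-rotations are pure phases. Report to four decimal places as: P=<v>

Split into d^2_{0,-1}(β=1.6318) × two z-phases.
c=cos(1.6318/2)=0.685213, s=sin(1.6318/2)=0.728343; N=√[2·2·1·6]=4.898979
The bounds max(0,m−m')=0 and min(l+m,l−m')=1 give 2 terms
  k=0: (−1)^1·4.8990/(2)·0.6852^3·0.7283^1 = -0.573969
  k=1: (−1)^2·4.8990/(2)·0.6852^1·0.7283^3 = +0.648498
d^2_{0,-1}(1.6318) = -0.573969 +0.648498 = +0.074529
|D^2_{0,-1}|² = |d^2_{0,-1}(β)|² = (+0.074529)² = 0.005555 (the z-rotation phases have unit modulus)

P=0.0056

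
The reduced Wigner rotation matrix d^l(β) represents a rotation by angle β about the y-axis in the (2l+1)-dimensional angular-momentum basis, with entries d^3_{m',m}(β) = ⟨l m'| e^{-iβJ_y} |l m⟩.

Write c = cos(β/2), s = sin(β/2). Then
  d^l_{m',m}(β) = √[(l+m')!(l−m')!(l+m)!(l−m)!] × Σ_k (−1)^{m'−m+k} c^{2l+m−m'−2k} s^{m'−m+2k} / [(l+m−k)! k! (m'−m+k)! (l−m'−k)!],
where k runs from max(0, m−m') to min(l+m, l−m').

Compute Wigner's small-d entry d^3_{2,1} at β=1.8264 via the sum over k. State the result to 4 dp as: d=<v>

d^3_{2,1}(β=1.8264) via Wigner's sum:
Half-angle: c=0.611216, s=0.791464. N=√(120·1·24·2)=75.894664
Admissible k: 0..1 (factorial args all ≥0)
  k=0: (−1)^1·75.8947/(24)·0.6112^5·0.7915^1 = -0.213504
  k=1: (−1)^2·75.8947/(12)·0.6112^3·0.7915^3 = +0.715991
d^3_{2,1}(1.8264) = -0.213504 +0.715991 = +0.502487

d=0.5025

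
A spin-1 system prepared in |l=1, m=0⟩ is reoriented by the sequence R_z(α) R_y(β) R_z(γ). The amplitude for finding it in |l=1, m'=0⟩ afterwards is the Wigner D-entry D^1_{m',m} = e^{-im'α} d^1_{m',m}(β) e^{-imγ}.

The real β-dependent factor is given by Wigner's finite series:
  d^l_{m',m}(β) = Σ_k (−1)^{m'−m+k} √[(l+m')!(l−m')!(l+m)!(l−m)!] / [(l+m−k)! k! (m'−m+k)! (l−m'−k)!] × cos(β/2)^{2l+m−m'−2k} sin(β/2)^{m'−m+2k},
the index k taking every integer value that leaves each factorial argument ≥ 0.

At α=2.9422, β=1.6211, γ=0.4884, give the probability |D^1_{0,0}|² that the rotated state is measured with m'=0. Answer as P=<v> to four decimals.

Split into d^1_{0,0}(β=1.6211) × two z-phases.
Half-angle: c=0.689100, s=0.724666. N=√(1·1·1·1)=1.000000
k: max(0,(0)−(0))=0 … min(1+(0),1−(0))=1
  k=0: (−1)^0·1.0000/(1)·0.6891^2·0.7247^0 = +0.474859
  k=1: (−1)^1·1.0000/(1)·0.6891^0·0.7247^2 = -0.525141
d^1_{0,0}(1.6211) = +0.474859 -0.525141 = -0.050282
|D^1_{0,0}|² = |d^1_{0,0}(β)|² = (-0.050282)² = 0.002528 (the z-rotation phases have unit modulus)

P=0.0025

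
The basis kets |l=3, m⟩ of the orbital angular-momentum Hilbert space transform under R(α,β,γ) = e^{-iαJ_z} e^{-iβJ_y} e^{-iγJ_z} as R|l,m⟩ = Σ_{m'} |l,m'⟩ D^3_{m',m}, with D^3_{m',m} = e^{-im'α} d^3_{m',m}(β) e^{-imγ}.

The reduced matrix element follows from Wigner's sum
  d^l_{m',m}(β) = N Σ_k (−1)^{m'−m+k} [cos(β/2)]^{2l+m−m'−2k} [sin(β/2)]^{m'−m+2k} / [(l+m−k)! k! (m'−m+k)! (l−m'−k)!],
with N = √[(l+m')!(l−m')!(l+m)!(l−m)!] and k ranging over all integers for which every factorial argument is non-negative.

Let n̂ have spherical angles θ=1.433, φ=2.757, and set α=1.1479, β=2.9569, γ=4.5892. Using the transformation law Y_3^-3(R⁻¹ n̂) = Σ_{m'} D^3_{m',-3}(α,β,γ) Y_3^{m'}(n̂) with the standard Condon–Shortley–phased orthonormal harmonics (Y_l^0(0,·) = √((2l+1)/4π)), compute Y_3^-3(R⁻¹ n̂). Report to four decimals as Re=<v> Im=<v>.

Re=-0.3824 Im=0.1323

Need the full column D^3_{m',-3} for m'=−3..3 at α=1.1479, β=2.9569, γ=4.5892.
cos(β/2)=0.092215, sin(β/2)=0.995739
d^3_{-3,-3}: single k=0 term ⇒ +0.000001;  D = -0.000000-0.000001i
d^3_{-2,-3}: single k=0 term ⇒ -0.000016;  D = +0.000015+0.000006i
d^3_{-1,-3}: single k=0 term ⇒ +0.000278;  D = -0.000195+0.000198i
d^3_{0,-3}: single k=0 term ⇒ -0.003462;  D = -0.001251-0.003228i
d^3_{1,-3}: single k=0 term ⇒ +0.032377;  D = +0.032331+0.001726i
d^3_{2,-3}: single k=0 term ⇒ -0.221109;  D = -0.101362+0.196506i
d^3_{3,-3}: single k=0 term ⇒ +0.974705;  D = -0.606557-0.762981i
Y_3^{m'}(θ=1.433,φ=2.757) and Σ D·Y over m':
  (-0.0000-0.0000i)·(-0.1642-0.3707i)  (+0.0000+0.0000i)·(+0.0990+0.0958i)  (-0.0002+0.0002i)·(+0.2687+0.1088i)  (-0.0013-0.0032i)·(-0.1489+0.0000i)  (+0.0323+0.0017i)·(-0.2687+0.1088i)  (-0.1014+0.1965i)·(+0.0990-0.0958i)  (-0.6066-0.7630i)·(+0.1642-0.3707i)
Y_3^-3(R⁻¹ n̂) = -0.382438+0.132284i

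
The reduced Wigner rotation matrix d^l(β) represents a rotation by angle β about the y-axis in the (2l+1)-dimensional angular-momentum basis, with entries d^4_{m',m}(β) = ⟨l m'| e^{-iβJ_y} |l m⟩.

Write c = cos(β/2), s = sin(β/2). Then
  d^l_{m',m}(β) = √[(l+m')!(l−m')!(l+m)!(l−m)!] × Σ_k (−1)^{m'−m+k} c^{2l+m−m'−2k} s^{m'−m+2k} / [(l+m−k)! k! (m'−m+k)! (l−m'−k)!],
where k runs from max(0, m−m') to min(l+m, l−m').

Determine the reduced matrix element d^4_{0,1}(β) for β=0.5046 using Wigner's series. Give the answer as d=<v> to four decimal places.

d^4_{0,1}(β=0.5046) via Wigner's sum:
With c≡cos(β/2)=0.968341 and s≡sin(β/2)=0.249632, N=[24·24·120·6]^{1/2}=643.987578
k: max(0,(1)−(0))=1 … min(4+(1),4−(0))=4
  k=1: (−1)^0·643.9876/(144)·0.9683^7·0.2496^1 = +0.891277
  k=2: (−1)^1·643.9876/(24)·0.9683^5·0.2496^3 = -0.355392
  k=3: (−1)^2·643.9876/(24)·0.9683^3·0.2496^5 = +0.023618
  k=4: (−1)^3·643.9876/(144)·0.9683^1·0.2496^7 = -0.000262
d^4_{0,1}(0.5046) = +0.891277 -0.355392 +0.023618 -0.000262 = +0.559242

d=0.5592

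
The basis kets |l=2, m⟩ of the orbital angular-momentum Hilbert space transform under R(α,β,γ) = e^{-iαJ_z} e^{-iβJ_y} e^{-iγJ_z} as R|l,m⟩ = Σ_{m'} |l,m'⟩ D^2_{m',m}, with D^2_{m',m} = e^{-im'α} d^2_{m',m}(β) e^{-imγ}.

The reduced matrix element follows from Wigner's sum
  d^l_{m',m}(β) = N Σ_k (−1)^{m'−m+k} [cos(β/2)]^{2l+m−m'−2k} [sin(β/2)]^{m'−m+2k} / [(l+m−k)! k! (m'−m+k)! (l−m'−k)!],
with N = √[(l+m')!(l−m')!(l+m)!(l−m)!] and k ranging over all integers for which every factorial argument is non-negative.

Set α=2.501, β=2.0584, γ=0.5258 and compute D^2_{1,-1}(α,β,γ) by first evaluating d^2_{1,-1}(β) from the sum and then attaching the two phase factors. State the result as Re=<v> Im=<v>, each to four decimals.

Re=-0.0182 Im=-0.0425

D^2_{1,-1}(2.501,2.0584,0.5258) = e^{-i·1·2.501}·d^2_{1,-1}(2.0584)·e^{-i·-1·0.5258}. Compute d first:
c=cos(2.0584/2)=0.515505, s=sin(2.0584/2)=0.856887; N=√[6·1·1·6]=6.000000
k∈{0,1} keeps every argument non-negative
  k=0: (−1)^2·6.0000/(2)·0.5155^2·0.8569^2 = +0.585374
  k=1: (−1)^3·6.0000/(6)·0.5155^0·0.8569^4 = -0.539131
d^2_{1,-1}(2.0584) = +0.585374 -0.539131 = +0.046243
D = (-0.801742-0.597671i)·(+0.046243)·(+0.864923+0.501905i) = -0.018195-0.042513i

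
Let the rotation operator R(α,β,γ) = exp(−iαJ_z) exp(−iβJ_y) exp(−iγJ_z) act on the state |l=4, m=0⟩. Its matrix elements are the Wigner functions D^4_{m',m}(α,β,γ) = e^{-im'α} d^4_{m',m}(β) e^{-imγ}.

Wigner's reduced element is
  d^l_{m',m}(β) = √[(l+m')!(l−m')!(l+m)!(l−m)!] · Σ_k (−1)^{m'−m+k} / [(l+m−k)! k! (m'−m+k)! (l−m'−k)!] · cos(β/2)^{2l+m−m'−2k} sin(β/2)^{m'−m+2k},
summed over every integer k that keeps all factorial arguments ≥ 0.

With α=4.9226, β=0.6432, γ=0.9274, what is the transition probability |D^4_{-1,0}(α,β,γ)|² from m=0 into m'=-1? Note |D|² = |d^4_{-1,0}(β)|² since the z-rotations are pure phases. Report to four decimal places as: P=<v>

P=0.1581

Split into d^4_{-1,0}(β=0.6432) × two z-phases.
With c≡cos(β/2)=0.948731 and s≡sin(β/2)=0.316085, N=[6·120·24·24]^{1/2}=643.987578
The bounds max(0,m−m')=1 and min(l+m,l−m')=4 give 4 terms
  k=1: (−1)^0·643.9876/(144)·0.9487^7·0.3161^1 = +0.977958
  k=2: (−1)^1·643.9876/(24)·0.9487^5·0.3161^3 = -0.651318
  k=3: (−1)^2·643.9876/(24)·0.9487^3·0.3161^5 = +0.072296
  k=4: (−1)^3·643.9876/(144)·0.9487^1·0.3161^7 = -0.001337
d^4_{-1,0}(0.6432) = +0.977958 -0.651318 +0.072296 -0.001337 = +0.397599
|D^4_{-1,0}|² = |d^4_{-1,0}(β)|² = (+0.397599)² = 0.158085 (the z-rotation phases have unit modulus)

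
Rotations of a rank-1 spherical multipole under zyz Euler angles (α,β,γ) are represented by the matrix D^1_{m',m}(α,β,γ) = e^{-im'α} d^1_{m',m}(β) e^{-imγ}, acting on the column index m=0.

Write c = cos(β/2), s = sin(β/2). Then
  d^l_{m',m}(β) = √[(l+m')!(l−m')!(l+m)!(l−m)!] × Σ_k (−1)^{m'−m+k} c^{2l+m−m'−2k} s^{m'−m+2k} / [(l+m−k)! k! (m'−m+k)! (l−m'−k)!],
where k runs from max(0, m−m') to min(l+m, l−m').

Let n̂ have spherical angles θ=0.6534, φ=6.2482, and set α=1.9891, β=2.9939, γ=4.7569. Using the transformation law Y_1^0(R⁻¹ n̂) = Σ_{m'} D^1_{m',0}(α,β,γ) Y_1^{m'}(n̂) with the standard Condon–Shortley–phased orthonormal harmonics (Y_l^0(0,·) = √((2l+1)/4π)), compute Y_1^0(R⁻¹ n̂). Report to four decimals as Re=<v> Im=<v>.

Re=-0.4029 Im=0.0000

Need the full column D^1_{m',0} for m'=−1..1 at α=1.9891, β=2.9939, γ=4.7569.
cos(β/2)=0.073779, sin(β/2)=0.997275
d^1_{-1,0}: single k=1 term ⇒ +0.104055;  D = -0.042268+0.095084i
d^1_{0,0}: k∈[0..1] ⇒ +0.005443 -0.994557 = -0.989113;  D = -0.989113+0.000000i
d^1_{1,0}: single k=0 term ⇒ -0.104055;  D = +0.042268+0.095084i
Y_1^{m'}(θ=0.6534,φ=6.2482) and Σ D·Y over m':
  (-0.0423+0.0951i)·(+0.2099+0.0073i)  (-0.9891+0.0000i)·(+0.3880+0.0000i)  (+0.0423+0.0951i)·(-0.2099+0.0073i)
Y_1^0(R⁻¹ n̂) = -0.402878+0.000000i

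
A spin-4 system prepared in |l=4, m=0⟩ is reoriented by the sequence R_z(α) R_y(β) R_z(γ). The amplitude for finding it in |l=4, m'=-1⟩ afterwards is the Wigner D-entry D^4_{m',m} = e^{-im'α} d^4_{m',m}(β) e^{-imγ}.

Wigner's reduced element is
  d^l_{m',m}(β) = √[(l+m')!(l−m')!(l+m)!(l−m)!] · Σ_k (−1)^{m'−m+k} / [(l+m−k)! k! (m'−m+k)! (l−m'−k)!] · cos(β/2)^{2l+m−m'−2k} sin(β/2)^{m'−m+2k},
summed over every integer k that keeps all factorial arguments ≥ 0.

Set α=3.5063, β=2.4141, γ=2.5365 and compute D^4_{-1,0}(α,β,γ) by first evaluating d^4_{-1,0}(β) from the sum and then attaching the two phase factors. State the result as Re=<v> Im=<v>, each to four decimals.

D^4_{-1,0}(3.5063,2.4141,2.5365) = e^{-i·-1·3.5063}·d^4_{-1,0}(2.4141)·e^{-i·0·2.5365}. Compute d first:
Half-angle: c=0.355778, s=0.934571. N=√(6·120·24·24)=643.987578
k∈{1,2,3,4} keeps every argument non-negative
  k=1: (−1)^0·643.9876/(144)·0.3558^7·0.9346^1 = +0.003016
  k=2: (−1)^1·643.9876/(24)·0.3558^5·0.9346^3 = -0.124853
  k=3: (−1)^2·643.9876/(24)·0.3558^3·0.9346^5 = +0.861517
  k=4: (−1)^3·643.9876/(144)·0.3558^1·0.9346^7 = -0.990783
d^4_{-1,0}(2.4141) = +0.003016 -0.124853 +0.861517 -0.990783 = -0.251103
D = (-0.934228-0.356676i)·(-0.251103)·(+1.000000+0.000000i) = +0.234588+0.089563i

Re=0.2346 Im=0.0896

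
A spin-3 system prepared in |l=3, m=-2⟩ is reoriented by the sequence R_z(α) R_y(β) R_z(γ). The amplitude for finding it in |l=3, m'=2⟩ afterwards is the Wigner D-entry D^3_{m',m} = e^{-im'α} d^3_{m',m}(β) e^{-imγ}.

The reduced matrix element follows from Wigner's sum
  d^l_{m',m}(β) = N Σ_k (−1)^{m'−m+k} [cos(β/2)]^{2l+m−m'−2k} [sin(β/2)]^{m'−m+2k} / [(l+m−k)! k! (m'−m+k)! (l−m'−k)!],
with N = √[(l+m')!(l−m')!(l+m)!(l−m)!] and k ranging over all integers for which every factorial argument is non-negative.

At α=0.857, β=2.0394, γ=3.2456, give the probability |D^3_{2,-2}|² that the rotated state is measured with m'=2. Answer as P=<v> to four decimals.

D^3_{2,-2}(0.857,2.0394,3.2456) = e^{-i·2·0.857}·d^3_{2,-2}(2.0394)·e^{-i·-2·3.2456}. Compute d first:
Half-angle: c=0.523622, s=0.851951. N=√(120·1·1·120)=120.000000
k∈{0,1} keeps every argument non-negative
  k=0: (−1)^4·120.0000/(24)·0.5236^2·0.8520^4 = +0.722210
  k=1: (−1)^5·120.0000/(120)·0.5236^0·0.8520^6 = -0.382373
d^3_{2,-2}(2.0394) = +0.722210 -0.382373 = +0.339837
|D^3_{2,-2}|² = |d^3_{2,-2}(β)|² = (+0.339837)² = 0.115489 (the z-rotation phases have unit modulus)

P=0.1155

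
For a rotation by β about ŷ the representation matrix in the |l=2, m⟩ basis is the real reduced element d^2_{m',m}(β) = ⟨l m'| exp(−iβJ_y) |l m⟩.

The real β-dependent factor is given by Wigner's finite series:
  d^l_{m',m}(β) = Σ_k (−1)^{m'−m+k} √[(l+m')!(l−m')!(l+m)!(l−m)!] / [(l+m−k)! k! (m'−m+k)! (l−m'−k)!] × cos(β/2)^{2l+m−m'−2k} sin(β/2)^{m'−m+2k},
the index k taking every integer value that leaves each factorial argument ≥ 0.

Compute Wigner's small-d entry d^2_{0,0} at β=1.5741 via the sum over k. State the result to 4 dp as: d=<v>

d^2_{0,0}(β=1.5741) via Wigner's sum:
Half-angle: c=0.705938, s=0.708274. N=√(2·2·2·2)=4.000000
k: max(0,(0)−(0))=0 … min(2+(0),2−(0))=2
  k=0: (−1)^0·4.0000/(4)·0.7059^4·0.7083^0 = +0.248351
  k=1: (−1)^1·4.0000/(1)·0.7059^2·0.7083^2 = -0.999989
  k=2: (−1)^2·4.0000/(4)·0.7059^0·0.7083^4 = +0.251655
d^2_{0,0}(1.5741) = +0.248351 -0.999989 +0.251655 = -0.499984

d=-0.5000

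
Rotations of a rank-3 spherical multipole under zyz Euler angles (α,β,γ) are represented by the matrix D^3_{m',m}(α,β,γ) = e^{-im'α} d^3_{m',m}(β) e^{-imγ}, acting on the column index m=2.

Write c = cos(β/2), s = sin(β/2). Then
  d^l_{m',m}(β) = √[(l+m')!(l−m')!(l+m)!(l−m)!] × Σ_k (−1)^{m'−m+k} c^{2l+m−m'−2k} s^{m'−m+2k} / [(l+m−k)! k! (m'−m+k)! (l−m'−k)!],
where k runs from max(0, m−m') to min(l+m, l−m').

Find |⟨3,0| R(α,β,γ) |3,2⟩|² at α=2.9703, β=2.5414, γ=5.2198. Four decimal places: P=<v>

D^3_{0,2}(2.9703,2.5414,5.2198) = e^{-i·0·2.9703}·d^3_{0,2}(2.5414)·e^{-i·2·5.2198}. Compute d first:
c=cos(2.5414/2)=0.295612, s=sin(2.5414/2)=0.955308; N=√[6·6·120·1]=65.726707
k: max(0,(2)−(0))=2 … min(3+(2),3−(0))=3
  k=2: (−1)^0·65.7267/(12)·0.2956^4·0.9553^2 = +0.038171
  k=3: (−1)^1·65.7267/(12)·0.2956^2·0.9553^4 = -0.398638
d^3_{0,2}(2.5414) = +0.038171 -0.398638 = -0.360467
|D^3_{0,2}|² = |d^3_{0,2}(β)|² = (-0.360467)² = 0.129937 (the z-rotation phases have unit modulus)

P=0.1299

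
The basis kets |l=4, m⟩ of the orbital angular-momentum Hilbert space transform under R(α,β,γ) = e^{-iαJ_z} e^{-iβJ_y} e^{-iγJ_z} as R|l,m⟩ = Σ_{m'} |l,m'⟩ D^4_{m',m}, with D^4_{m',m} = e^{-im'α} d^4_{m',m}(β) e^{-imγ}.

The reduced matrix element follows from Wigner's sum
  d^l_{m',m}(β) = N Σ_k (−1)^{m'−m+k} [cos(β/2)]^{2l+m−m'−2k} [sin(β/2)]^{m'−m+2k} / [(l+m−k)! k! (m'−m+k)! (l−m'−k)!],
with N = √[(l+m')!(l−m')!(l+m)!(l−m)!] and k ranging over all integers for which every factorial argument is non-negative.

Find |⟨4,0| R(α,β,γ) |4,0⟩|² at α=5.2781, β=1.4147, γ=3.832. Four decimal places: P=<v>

P=0.0823

First d^4_{0,0}(β=1.4147), then the phase factors e^{-i(0)α} and e^{-i(0)γ}:
Half-angle: c=0.760087, s=0.649822. N=√(24·24·24·24)=576.000000
Admissible k: 0..4 (factorial args all ≥0)
  k=0: (−1)^0·576.0000/(576)·0.7601^8·0.6498^0 = +0.111405
  k=1: (−1)^1·576.0000/(36)·0.7601^6·0.6498^2 = -1.302828
  k=2: (−1)^2·576.0000/(16)·0.7601^4·0.6498^4 = +2.142555
  k=3: (−1)^3·576.0000/(36)·0.7601^2·0.6498^6 = -0.696004
  k=4: (−1)^4·576.0000/(576)·0.7601^0·0.6498^8 = +0.031795
d^4_{0,0}(1.4147) = +0.111405 -1.302828 +2.142555 -0.696004 +0.031795 = +0.286923
|D^4_{0,0}|² = |d^4_{0,0}(β)|² = (+0.286923)² = 0.082325 (the z-rotation phases have unit modulus)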